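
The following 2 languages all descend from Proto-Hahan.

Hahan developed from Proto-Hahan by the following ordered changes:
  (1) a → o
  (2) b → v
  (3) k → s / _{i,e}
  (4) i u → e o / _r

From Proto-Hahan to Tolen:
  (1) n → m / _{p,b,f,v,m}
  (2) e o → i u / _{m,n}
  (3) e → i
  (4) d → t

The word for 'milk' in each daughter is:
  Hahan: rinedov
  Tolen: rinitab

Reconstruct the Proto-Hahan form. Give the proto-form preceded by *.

*rinedab

Position 4: Hahan has e, Tolen has i. Taking the neighbouring segments as reconstructed: Hahan e can only go back to *e; Tolen i could go back to *e or *i — the one source consistent with every daughter is *e.
Position 6: Hahan has o, Tolen has a. Tolen preserves a here (none of its changes turn any other segment into a), so the proto-segment is *a.
Verify the candidate proto-form against each daughter:
Hahan: *rinedab > rinedob > rinedov  (by vowel merger, unconditioned shift)
Tolen: *rinedab > rinidab > rinitab  (by vowel merger, unconditioned shift)
No other proto-form is consistent with every reflex, so the reconstruction is *rinedab.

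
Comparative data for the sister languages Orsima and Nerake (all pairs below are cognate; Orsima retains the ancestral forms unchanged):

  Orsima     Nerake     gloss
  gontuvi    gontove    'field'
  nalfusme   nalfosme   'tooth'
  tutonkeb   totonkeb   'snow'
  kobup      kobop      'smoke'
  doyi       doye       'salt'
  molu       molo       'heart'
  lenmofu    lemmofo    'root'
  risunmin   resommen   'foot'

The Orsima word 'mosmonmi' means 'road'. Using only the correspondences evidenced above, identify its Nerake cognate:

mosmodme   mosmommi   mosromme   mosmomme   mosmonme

mosmomme

lenmofu ~ lemmofo, risunmin ~ resommen — Orsima n corresponds to Nerake m after a vowel, before a nasal.
gontuvi ~ gontove, doyi ~ doye — Orsima i corresponds to Nerake e word-finally.
Applying these to Orsima 'mosmonmi':
  mosmonmi → mosmommi   (n→m after a vowel, before a nasal)
  mosmommi → mosmomme   (i→e word-finally)
So the Nerake cognate is 'mosmomme'.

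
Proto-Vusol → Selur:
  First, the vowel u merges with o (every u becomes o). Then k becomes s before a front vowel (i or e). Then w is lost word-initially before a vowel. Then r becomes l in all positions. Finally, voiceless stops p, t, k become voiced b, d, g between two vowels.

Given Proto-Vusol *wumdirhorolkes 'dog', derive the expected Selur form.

omdilhololses

Selur: start from *wumdirhorolkes.
  rule 1 (vowel merger): wumdirhorolkes → womdirhorolkes
  rule 2 (palatalisation): womdirhorolkes → womdirhorolses
  rule 3 (glide loss): womdirhorolses → omdirhorolses
  rule 4 (unconditioned shift): omdirhorolses → omdilhololses
  rule 5: no change — omdilhololses
  ⇒ Selur omdilhololses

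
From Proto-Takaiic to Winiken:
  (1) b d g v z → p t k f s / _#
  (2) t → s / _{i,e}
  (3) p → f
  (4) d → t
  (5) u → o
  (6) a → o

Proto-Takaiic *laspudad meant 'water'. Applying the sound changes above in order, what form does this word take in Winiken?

losfotot

Winiken: start from *laspudad.
  rule 1 (final devoicing): laspudad → laspudat
  rule 2: no change — laspudat
  rule 3 (unconditioned shift): laspudat → lasfudat
  rule 4 (unconditioned shift): lasfudat → lasfutat
  rule 5 (vowel merger): lasfutat → lasfotat
  rule 6 (vowel merger): lasfotat → losfotot
  ⇒ Winiken losfotot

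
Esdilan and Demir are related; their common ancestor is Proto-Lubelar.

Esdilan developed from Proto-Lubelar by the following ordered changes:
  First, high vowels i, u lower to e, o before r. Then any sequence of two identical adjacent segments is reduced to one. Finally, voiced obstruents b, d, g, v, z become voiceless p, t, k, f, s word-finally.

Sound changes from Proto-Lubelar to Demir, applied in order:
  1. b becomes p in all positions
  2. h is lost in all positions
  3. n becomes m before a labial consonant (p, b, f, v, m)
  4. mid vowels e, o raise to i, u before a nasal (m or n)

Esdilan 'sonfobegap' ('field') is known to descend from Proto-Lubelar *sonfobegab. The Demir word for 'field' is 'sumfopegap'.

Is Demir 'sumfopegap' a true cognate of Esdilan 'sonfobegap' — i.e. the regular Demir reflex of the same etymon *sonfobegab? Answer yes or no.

yes

Derive the expected Demir reflex of *sonfobegab:
Demir: *sonfobegab
  sonfobegab → sonfopegap   [unconditioned shift]
  sonfopegap (rule 2 does not apply)
  sonfopegap → somfopegap   [nasal place assimilation]
  somfopegap → sumfopegap   [pre-nasal raising]
  giving Demir sumfopegap.
Demir 'sumfopegap' matches the regular reflex exactly, so the pair is cognate.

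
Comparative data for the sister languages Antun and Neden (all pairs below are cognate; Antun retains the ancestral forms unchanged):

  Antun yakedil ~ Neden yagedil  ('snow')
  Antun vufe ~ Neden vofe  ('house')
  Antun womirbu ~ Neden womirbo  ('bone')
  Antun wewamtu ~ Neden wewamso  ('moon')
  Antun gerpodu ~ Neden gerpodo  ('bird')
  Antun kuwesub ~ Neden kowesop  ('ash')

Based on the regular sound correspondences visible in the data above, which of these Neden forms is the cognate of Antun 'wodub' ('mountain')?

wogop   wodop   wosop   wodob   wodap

wodop

kuwesub ~ kowesop — Antun u corresponds to Neden o after a consonant, before a labial obstruent.
kuwesub ~ kowesop — Antun b corresponds to Neden p word-finally.
Applying these to Antun 'wodub':
  wodub → wodob   (u→o after a consonant, before a labial obstruent)
  wodob → wodop   (b→p word-finally)
So the Neden cognate is 'wodop'.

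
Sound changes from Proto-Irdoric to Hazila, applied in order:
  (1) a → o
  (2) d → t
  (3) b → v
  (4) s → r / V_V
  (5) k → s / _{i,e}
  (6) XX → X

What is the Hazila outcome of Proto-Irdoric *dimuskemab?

Hazila: start from *dimuskemab.
  rule 1 (vowel merger): dimuskemab → dimuskemob
  rule 2 (unconditioned shift): dimuskemob → timuskemob
  rule 3 (unconditioned shift): timuskemob → timuskemov
  rule 4: no change — timuskemov
  rule 5 (palatalisation): timuskemov → timussemov
  rule 6 (degemination): timussemov → timusemov
  ⇒ Hazila timusemov

timusemov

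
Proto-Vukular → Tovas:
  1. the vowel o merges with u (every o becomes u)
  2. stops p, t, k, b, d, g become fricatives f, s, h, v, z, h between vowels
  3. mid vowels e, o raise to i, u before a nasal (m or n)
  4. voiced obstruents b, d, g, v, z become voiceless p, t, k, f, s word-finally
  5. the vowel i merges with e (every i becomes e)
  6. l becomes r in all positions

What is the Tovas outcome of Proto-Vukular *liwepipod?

Tovas: *liwepipod
  liwepipod → liwepipud   [vowel merger]
  liwepipud → liwefifud   [intervocalic lenition]
  liwefifud (rule 3 does not apply)
  liwefifud → liwefifut   [final devoicing]
  liwefifut → lewefefut   [vowel merger]
  lewefefut → rewefefut   [unconditioned shift]
  giving Tovas rewefefut.

rewefefut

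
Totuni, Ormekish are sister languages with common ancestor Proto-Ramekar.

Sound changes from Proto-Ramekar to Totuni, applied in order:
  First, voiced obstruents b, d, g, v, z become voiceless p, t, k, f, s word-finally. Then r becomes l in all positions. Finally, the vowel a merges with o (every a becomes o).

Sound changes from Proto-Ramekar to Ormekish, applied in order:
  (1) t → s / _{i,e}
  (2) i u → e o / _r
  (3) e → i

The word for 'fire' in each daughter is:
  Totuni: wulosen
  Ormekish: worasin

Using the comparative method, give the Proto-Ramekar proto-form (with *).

*wurasen

Position 6: Totuni has e, Ormekish has i. Totuni preserves e here (none of its changes turn any other segment into e), so the proto-segment is *e.
Position 3: Totuni has l, Ormekish has r. Ormekish preserves r here (none of its changes turn any other segment into r), so the proto-segment is *r.
This points to *wurasen. Verify forward in each daughter:
Totuni: *wurasen
  wurasen (rule 1 does not apply)
  wurasen → wulasen   [unconditioned shift]
  wulasen → wulosen   [vowel merger]
  giving Totuni wulosen.
Ormekish: *wurasen > worasen > worasin  (by pre-rhotic lowering, vowel merger)
Only *wurasen yields all of Totuni wulosen, Ormekish worasin.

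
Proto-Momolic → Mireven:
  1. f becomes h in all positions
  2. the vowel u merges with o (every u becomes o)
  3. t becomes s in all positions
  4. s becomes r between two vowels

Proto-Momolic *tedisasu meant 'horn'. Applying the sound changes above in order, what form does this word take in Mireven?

Mireven: start from *tedisasu.
  rule 1: no change — tedisasu
  rule 2 (vowel merger): tedisasu → tedisaso
  rule 3 (unconditioned shift): tedisaso → sedisaso
  rule 4 (rhotacism): sedisaso → sediraro
  ⇒ Mireven sediraro

sediraro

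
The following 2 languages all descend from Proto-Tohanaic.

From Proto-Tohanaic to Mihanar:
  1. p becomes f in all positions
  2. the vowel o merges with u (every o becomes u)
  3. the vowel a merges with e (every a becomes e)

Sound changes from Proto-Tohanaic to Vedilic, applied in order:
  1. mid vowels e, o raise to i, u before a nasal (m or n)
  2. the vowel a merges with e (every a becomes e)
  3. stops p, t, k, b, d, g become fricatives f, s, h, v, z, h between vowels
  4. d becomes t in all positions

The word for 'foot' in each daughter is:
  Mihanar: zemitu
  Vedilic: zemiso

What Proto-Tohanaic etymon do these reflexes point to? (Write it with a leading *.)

Position 5: Mihanar has t, Vedilic has s. Mihanar preserves t here (none of its changes turn any other segment into t), so the proto-segment is *t.
Position 2: Mihanar has e, Vedilic has e. Taking the neighbouring segments as reconstructed: Mihanar e could go back to *a or *e; Vedilic e can only go back to *a — the one source consistent with every daughter is *a.
This points to *zamito. Verify forward in each daughter:
Mihanar: *zamito
  zamito (rule 1 does not apply)
  zamito → zamitu   [vowel merger]
  zamitu → zemitu   [vowel merger]
  giving Mihanar zemitu.
Vedilic: *zamito
  zamito (rule 1 does not apply)
  zamito → zemito   [vowel merger]
  zemito → zemiso   [intervocalic lenition]
  zemiso (rule 4 does not apply)
  giving Vedilic zemiso.
Only *zamito yields all of Mihanar zemitu, Vedilic zemiso.

*zamito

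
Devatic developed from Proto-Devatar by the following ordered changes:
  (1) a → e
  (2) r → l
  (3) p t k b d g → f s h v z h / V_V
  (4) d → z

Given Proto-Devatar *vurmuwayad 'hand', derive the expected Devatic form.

vulmuweyez

Devatic: start from *vurmuwayad.
  rule 1 (vowel merger): vurmuwayad → vurmuweyed
  rule 2 (unconditioned shift): vurmuweyed → vulmuweyed
  rule 3: no change — vulmuweyed
  rule 4 (unconditioned shift): vulmuweyed → vulmuweyez
  ⇒ Devatic vulmuweyez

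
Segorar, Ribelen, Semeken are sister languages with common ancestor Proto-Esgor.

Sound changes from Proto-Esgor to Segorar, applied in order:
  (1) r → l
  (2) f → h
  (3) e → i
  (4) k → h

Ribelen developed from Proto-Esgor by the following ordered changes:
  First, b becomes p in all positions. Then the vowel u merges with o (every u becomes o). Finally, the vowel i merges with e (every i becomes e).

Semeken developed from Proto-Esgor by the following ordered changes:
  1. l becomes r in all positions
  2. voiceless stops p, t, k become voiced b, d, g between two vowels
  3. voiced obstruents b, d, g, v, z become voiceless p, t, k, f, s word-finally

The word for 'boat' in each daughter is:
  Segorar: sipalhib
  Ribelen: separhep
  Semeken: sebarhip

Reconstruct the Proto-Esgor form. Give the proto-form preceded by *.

*separhib

Position 5: Segorar has l, Ribelen has r, Semeken has r. Ribelen preserves r here (none of its changes turn any other segment into r), so the proto-segment is *r.
Position 3: Segorar has p, Ribelen has p, Semeken has b. Segorar preserves p here (none of its changes turn any other segment into p), so the proto-segment is *p.
Position 2: Segorar has i, Ribelen has e, Semeken has e. Semeken preserves e here (none of its changes turn any other segment into e), so the proto-segment is *e.
Verify the candidate proto-form against each daughter:
Segorar: start from *separhib.
  rule 1 (unconditioned shift): separhib → sepalhib
  rule 2: no change — sepalhib
  rule 3 (vowel merger): sepalhib → sipalhib
  rule 4: no change — sipalhib
  ⇒ Segorar sipalhib
Ribelen: start from *separhib.
  rule 1 (unconditioned shift): separhib → separhip
  rule 2: no change — separhip
  rule 3 (vowel merger): separhip → separhep
  ⇒ Ribelen separhep
Semeken: *separhib
  separhib (rule 1 does not apply)
  separhib → sebarhib   [intervocalic voicing]
  sebarhib → sebarhip   [final devoicing]
  giving Semeken sebarhip.
*separhib is the unique common source.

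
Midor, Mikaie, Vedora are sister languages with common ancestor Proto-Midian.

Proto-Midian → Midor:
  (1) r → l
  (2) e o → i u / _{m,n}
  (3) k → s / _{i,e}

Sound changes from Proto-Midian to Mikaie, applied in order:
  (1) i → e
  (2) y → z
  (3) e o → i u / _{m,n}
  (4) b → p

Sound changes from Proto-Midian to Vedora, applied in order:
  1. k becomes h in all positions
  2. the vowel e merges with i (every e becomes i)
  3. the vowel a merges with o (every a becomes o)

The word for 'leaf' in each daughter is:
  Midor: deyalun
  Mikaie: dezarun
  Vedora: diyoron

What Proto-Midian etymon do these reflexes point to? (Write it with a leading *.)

*deyaron

Position 5: Midor has l, Mikaie has r, Vedora has r. Mikaie preserves r here (none of its changes turn any other segment into r), so the proto-segment is *r.
Position 3: Midor has y, Mikaie has z, Vedora has y. Midor preserves y here (none of its changes turn any other segment into y), so the proto-segment is *y.
Continuing position by position gives *deyaron; check it forward:
Midor: start from *deyaron.
  rule 1 (unconditioned shift): deyaron → deyalon
  rule 2 (pre-nasal raising): deyalon → deyalun
  rule 3: no change — deyalun
  ⇒ Midor deyalun
Mikaie: start from *deyaron.
  rule 1: no change — deyaron
  rule 2 (unconditioned shift): deyaron → dezaron
  rule 3 (pre-nasal raising): dezaron → dezarun
  rule 4: no change — dezarun
  ⇒ Mikaie dezarun
Vedora: *deyaron
  deyaron (rule 1 does not apply)
  deyaron → diyaron   [vowel merger]
  diyaron → diyoron   [vowel merger]
  giving Vedora diyoron.
*deyaron is the unique common source.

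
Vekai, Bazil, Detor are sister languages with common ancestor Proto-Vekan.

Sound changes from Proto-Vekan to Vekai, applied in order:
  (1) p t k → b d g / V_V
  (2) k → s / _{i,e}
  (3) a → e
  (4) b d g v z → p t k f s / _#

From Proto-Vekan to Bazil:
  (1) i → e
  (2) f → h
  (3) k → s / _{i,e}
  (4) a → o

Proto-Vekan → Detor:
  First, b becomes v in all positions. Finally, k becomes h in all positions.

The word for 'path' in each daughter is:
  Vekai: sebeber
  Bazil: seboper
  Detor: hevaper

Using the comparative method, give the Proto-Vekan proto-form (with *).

Position 4: Vekai has e, Bazil has o, Detor has a. Detor preserves a here (none of its changes turn any other segment into a), so the proto-segment is *a.
Position 1: Vekai has s, Bazil has s, Detor has h. Taking the neighbouring segments as reconstructed: Vekai s could go back to *k or *s; Bazil s could go back to *k or *s; Detor h could go back to *k or *h — the one source consistent with every daughter is *k.
This points to *kebaper. Verify forward in each daughter:
Vekai: *kebaper
  kebaper → kebaber   [intervocalic voicing]
  kebaber → sebaber   [palatalisation]
  sebaber → sebeber   [vowel merger]
  sebeber (rule 4 does not apply)
  giving Vekai sebeber.
Bazil: *kebaper
  kebaper (rule 1 does not apply)
  kebaper (rule 2 does not apply)
  kebaper → sebaper   [palatalisation]
  sebaper → seboper   [vowel merger]
  giving Bazil seboper.
Detor: *kebaper > kevaper > hevaper  (by unconditioned shift, unconditioned shift)
Only *kebaper yields all of Vekai sebeber, Bazil seboper, Detor hevaper.

*kebaper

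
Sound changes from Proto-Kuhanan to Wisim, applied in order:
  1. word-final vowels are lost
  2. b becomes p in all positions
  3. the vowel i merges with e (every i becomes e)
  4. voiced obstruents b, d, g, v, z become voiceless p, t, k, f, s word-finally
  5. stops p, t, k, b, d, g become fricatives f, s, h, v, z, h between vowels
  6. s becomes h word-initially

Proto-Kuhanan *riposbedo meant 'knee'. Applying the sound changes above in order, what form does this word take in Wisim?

refospet

Wisim: start from *riposbedo.
  rule 1 (apocope): riposbedo → riposbed
  rule 2 (unconditioned shift): riposbed → riposped
  rule 3 (vowel merger): riposped → reposped
  rule 4 (final devoicing): reposped → repospet
  rule 5 (intervocalic lenition): repospet → refospet
  rule 6: no change — refospet
  ⇒ Wisim refospet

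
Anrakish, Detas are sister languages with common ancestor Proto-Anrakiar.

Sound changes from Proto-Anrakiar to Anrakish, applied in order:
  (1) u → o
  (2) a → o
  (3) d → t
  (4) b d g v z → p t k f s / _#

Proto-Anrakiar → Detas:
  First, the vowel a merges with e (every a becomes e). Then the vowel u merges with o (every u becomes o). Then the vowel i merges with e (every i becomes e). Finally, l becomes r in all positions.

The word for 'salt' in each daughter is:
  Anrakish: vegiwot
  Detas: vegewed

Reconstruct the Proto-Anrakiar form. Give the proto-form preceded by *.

Position 6: Anrakish has o, Detas has e. Taking the neighbouring segments as reconstructed: Anrakish o could go back to *a or *o or *u; Detas e could go back to *a or *e or *i — the one source consistent with every daughter is *a.
Position 7: Anrakish has t, Detas has d. Detas preserves d here (none of its changes turn any other segment into d), so the proto-segment is *d.
Continuing position by position gives *vegiwad; check it forward:
Anrakish: *vegiwad
  vegiwad (rule 1 does not apply)
  vegiwad → vegiwod   [vowel merger]
  vegiwod → vegiwot   [unconditioned shift]
  vegiwot (rule 4 does not apply)
  giving Anrakish vegiwot.
Detas: *vegiwad
  vegiwad → vegiwed   [vowel merger]
  vegiwed (rule 2 does not apply)
  vegiwed → vegewed   [vowel merger]
  vegewed (rule 4 does not apply)
  giving Detas vegewed.
*vegiwad is the unique common source.

*vegiwad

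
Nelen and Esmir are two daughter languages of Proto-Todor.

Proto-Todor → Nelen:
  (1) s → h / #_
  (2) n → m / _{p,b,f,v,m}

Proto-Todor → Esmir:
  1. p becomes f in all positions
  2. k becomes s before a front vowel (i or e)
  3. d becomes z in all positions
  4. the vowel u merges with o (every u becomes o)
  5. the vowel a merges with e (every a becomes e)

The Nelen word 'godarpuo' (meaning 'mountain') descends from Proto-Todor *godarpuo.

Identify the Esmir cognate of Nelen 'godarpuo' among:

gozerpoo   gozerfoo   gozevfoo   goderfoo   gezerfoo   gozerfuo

gozerfoo

Esmir: *godarpuo > godarfuo > gozarfuo > gozarfoo > gozerfoo  (by unconditioned shift, unconditioned shift, vowel merger, vowel merger)
Among the options, 'gozerfoo' alone shows every Esmir change applied in order.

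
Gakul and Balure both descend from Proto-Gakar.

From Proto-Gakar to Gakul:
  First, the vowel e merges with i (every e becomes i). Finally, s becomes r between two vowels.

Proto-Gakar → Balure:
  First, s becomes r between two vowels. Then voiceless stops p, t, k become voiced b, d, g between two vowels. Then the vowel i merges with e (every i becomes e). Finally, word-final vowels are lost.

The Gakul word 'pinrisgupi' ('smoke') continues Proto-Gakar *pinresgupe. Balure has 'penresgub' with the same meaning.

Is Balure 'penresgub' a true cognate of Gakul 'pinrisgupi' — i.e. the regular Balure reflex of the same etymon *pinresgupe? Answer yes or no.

Derive the expected Balure reflex of *pinresgupe:
Balure: start from *pinresgupe.
  rule 1: no change — pinresgupe
  rule 2 (intervocalic voicing): pinresgupe → pinresgube
  rule 3 (vowel merger): pinresgube → penresgube
  rule 4 (apocope): penresgube → penresgub
  ⇒ Balure penresgub
Balure 'penresgub' matches the regular reflex exactly, so the pair is cognate.

yes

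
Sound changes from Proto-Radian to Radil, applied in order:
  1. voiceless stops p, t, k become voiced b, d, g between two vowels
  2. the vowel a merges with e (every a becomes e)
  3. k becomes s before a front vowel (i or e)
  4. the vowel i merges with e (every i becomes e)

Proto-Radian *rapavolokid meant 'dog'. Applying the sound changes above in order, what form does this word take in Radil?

Radil: *rapavolokid > rabavologid > rebevologid > rebevologed  (by intervocalic voicing, vowel merger, vowel merger)

rebevologed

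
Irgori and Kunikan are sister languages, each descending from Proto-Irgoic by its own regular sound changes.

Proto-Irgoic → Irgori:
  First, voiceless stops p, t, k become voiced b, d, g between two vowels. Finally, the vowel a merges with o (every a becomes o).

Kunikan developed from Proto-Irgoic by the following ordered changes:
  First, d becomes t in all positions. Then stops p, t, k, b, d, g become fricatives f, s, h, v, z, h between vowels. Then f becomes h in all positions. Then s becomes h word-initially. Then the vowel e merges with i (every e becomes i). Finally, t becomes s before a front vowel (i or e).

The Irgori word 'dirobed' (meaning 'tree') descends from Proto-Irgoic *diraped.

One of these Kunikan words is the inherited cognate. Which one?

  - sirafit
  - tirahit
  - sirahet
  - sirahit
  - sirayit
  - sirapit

Kunikan: *diraped
  diraped → tirapet   [unconditioned shift]
  tirapet → tirafet   [intervocalic lenition]
  tirafet → tirahet   [unconditioned shift]
  tirahet (rule 4 does not apply)
  tirahet → tirahit   [vowel merger]
  tirahit → sirahit   [palatalisation]
  giving Kunikan sirahit.
Among the options, 'sirahit' alone shows every Kunikan change applied in order.

sirahit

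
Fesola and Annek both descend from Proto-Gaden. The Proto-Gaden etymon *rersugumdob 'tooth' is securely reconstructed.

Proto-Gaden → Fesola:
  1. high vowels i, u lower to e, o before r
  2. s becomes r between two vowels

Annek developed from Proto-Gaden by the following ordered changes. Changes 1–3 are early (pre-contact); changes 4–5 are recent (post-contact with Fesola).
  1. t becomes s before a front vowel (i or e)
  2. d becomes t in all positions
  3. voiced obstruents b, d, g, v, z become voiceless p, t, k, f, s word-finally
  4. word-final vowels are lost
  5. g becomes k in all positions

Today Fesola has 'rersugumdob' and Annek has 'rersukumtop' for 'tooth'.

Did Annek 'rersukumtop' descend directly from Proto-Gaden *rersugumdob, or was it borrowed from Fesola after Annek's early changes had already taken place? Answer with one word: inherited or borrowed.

inherited

If inherited, *rersugumdob would pass through all of Annek's changes:
Annek: *rersugumdob
  rersugumdob (rule 1 does not apply)
  rersugumdob → rersugumtob   [unconditioned shift]
  rersugumtob → rersugumtop   [final devoicing]
  rersugumtop (rule 4 does not apply)
  rersugumtop → rersukumtop   [unconditioned shift]
  giving Annek rersukumtop.
If borrowed from Fesola 'rersugumdob' after the early changes, it would undergo only the recent ones:
  rule 4 (apocope): no change (rersugumdob)
  rule 5 (unconditioned shift): rersugumdob → rersukumdob
  ⇒ as a loan: rersukumdob
Annek 'rersukumtop' matches the inherited outcome exactly, so it is an inherited cognate, not a loan.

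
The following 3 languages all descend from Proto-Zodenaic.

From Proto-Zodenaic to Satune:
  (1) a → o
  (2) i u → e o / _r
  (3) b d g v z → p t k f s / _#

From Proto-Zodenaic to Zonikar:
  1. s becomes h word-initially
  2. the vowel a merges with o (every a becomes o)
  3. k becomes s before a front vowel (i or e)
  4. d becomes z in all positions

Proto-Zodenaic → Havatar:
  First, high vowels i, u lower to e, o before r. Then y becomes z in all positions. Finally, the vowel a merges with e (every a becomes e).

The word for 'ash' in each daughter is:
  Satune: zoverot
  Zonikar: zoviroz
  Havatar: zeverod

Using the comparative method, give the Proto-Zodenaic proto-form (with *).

*zavirod

Position 2: Satune has o, Zonikar has o, Havatar has e. Taking the neighbouring segments as reconstructed: Satune o could go back to *a or *o; Zonikar o could go back to *a or *o; Havatar e could go back to *a or *e — the one source consistent with every daughter is *a.
Position 7: Satune has t, Zonikar has z, Havatar has d. Havatar preserves d here (none of its changes turn any other segment into d), so the proto-segment is *d.
This points to *zavirod. Verify forward in each daughter:
Satune: start from *zavirod.
  rule 1 (vowel merger): zavirod → zovirod
  rule 2 (pre-rhotic lowering): zovirod → zoverod
  rule 3 (final devoicing): zoverod → zoverot
  ⇒ Satune zoverot
Zonikar: *zavirod
  zavirod (rule 1 does not apply)
  zavirod → zovirod   [vowel merger]
  zovirod (rule 3 does not apply)
  zovirod → zoviroz   [unconditioned shift]
  giving Zonikar zoviroz.
Havatar: *zavirod > zaverod > zeverod  (by pre-rhotic lowering, vowel merger)
*zavirod is the unique common source.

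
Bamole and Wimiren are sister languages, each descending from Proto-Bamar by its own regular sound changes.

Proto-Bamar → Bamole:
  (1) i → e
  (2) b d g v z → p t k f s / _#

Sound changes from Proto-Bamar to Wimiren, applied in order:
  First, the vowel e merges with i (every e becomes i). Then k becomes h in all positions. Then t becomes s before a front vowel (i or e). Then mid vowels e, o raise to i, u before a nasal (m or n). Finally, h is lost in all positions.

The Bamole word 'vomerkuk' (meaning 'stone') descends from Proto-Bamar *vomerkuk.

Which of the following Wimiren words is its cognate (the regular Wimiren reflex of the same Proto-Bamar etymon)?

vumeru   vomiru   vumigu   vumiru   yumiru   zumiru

Wimiren: start from *vomerkuk.
  rule 1 (vowel merger): vomerkuk → vomirkuk
  rule 2 (unconditioned shift): vomirkuk → vomirhuh
  rule 3: no change — vomirhuh
  rule 4 (pre-nasal raising): vomirhuh → vumirhuh
  rule 5 (h-loss): vumirhuh → vumiru
  ⇒ Wimiren vumiru
Among the options, 'vumiru' alone shows every Wimiren change applied in order.

vumiru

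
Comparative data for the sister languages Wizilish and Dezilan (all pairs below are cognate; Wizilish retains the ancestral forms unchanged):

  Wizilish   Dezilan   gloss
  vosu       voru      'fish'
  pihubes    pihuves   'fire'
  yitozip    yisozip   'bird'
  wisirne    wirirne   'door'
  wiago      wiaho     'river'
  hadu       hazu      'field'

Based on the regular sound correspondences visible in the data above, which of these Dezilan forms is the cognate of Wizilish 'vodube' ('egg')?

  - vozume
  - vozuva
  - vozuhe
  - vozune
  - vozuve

hadu ~ hazu — Wizilish d corresponds to Dezilan z between vowels (before a back vowel).
pihubes ~ pihuves — Wizilish b corresponds to Dezilan v between vowels (before a front vowel).
Applying these to Wizilish 'vodube':
  vodube → vozube   (d→z between vowels (before a back vowel))
  vozube → vozuve   (b→v between vowels (before a front vowel))
So the Dezilan cognate is 'vozuve'.

vozuve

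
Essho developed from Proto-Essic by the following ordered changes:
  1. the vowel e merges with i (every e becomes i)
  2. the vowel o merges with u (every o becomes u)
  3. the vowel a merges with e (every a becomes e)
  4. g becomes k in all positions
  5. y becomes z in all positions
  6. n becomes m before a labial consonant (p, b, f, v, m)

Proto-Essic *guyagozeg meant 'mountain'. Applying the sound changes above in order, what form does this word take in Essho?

kuzekuzik

Essho: *guyagozeg > guyagozig > guyaguzig > guyeguzig > kuyekuzik > kuzekuzik  (by vowel merger, vowel merger, vowel merger, unconditioned shift, unconditioned shift)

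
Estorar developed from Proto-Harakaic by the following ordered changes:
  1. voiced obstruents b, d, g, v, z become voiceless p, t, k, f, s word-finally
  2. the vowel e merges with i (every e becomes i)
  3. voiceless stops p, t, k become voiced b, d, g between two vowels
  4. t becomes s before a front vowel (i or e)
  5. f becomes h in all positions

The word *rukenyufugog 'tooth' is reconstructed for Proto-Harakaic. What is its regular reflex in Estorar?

ruginyuhugok

Estorar: start from *rukenyufugog.
  rule 1 (final devoicing): rukenyufugog → rukenyufugok
  rule 2 (vowel merger): rukenyufugok → rukinyufugok
  rule 3 (intervocalic voicing): rukinyufugok → ruginyufugok
  rule 4: no change — ruginyufugok
  rule 5 (unconditioned shift): ruginyufugok → ruginyuhugok
  ⇒ Estorar ruginyuhugok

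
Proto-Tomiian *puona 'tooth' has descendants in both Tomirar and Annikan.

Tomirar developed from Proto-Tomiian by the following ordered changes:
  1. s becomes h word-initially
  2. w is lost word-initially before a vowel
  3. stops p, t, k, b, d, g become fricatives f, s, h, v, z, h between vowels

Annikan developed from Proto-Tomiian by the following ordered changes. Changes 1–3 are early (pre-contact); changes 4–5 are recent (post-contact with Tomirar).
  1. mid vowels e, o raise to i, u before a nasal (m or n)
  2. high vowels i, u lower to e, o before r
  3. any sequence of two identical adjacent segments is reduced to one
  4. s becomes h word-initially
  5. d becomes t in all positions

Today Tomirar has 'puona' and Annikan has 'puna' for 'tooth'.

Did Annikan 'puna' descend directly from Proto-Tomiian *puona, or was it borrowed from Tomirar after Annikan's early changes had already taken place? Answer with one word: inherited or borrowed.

If inherited, *puona would pass through all of Annikan's changes:
Annikan: *puona
  puona → puuna   [pre-nasal raising]
  puuna (rule 2 does not apply)
  puuna → puna   [degemination]
  puna (rule 4 does not apply)
  puna (rule 5 does not apply)
  giving Annikan puna.
If borrowed from Tomirar 'puona' after the early changes, it would undergo only the recent ones:
  rule 4 (debuccalisation): no change (puona)
  rule 5 (unconditioned shift): no change (puona)
  ⇒ as a loan: puona
Annikan 'puna' matches the inherited outcome exactly, so it is an inherited cognate, not a loan.

inherited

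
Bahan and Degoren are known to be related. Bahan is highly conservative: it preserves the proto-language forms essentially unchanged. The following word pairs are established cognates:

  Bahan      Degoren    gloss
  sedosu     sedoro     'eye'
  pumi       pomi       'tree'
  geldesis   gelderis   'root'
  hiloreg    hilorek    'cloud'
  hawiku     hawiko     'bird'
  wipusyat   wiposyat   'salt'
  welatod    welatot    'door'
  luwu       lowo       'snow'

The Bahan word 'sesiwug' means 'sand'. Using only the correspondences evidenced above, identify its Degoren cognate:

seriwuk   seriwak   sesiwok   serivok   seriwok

geldesis ~ gelderis — Bahan s corresponds to Degoren r between vowels (before a front vowel).
wipusyat ~ wiposyat, luwu ~ lowo — Bahan u corresponds to Degoren o after a consonant, before a consonant other than r, m, n, p, b, f, v.
hiloreg ~ hilorek — Bahan g corresponds to Degoren k word-finally.
Applying these to Bahan 'sesiwug':
  sesiwug → seriwug   (s→r between vowels (before a front vowel))
  seriwug → seriwog   (u→o after a consonant, before a consonant other than r, m, n, p, b, f, v)
  seriwog → seriwok   (g→k word-finally)
So the Degoren cognate is 'seriwok'.

seriwok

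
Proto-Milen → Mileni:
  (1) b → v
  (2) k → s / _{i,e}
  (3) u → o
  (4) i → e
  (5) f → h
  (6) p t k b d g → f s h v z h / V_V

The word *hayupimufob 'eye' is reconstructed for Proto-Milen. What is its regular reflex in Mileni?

hayofemohov

Mileni: start from *hayupimufob.
  rule 1 (unconditioned shift): hayupimufob → hayupimufov
  rule 2: no change — hayupimufov
  rule 3 (vowel merger): hayupimufov → hayopimofov
  rule 4 (vowel merger): hayopimofov → hayopemofov
  rule 5 (unconditioned shift): hayopemofov → hayopemohov
  rule 6 (intervocalic lenition): hayopemohov → hayofemohov
  ⇒ Mileni hayofemohov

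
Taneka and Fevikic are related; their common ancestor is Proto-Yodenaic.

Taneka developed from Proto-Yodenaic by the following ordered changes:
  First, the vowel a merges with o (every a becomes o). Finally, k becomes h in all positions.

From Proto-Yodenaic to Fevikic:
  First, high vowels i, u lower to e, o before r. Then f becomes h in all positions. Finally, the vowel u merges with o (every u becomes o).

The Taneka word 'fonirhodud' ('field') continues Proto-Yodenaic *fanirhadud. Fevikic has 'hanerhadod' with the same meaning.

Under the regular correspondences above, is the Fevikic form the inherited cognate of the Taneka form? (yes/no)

Derive the expected Fevikic reflex of *fanirhadud:
Fevikic: start from *fanirhadud.
  rule 1 (pre-rhotic lowering): fanirhadud → fanerhadud
  rule 2 (unconditioned shift): fanerhadud → hanerhadud
  rule 3 (vowel merger): hanerhadud → hanerhadod
  ⇒ Fevikic hanerhadod
Fevikic 'hanerhadod' matches the regular reflex exactly, so the pair is cognate.

yes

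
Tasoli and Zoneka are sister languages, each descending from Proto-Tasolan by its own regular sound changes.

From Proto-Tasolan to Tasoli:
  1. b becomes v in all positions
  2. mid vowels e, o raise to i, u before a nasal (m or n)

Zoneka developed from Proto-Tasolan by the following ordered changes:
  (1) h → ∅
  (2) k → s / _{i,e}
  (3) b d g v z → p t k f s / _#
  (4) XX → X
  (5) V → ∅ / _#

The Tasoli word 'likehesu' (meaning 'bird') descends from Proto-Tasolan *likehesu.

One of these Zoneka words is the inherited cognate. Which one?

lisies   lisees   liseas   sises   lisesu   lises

lises

Zoneka: start from *likehesu.
  rule 1 (h-loss): likehesu → likeesu
  rule 2 (palatalisation): likeesu → liseesu
  rule 3: no change — liseesu
  rule 4 (degemination): liseesu → lisesu
  rule 5 (apocope): lisesu → lises
  ⇒ Zoneka lises
Among the options, 'lises' alone shows every Zoneka change applied in order.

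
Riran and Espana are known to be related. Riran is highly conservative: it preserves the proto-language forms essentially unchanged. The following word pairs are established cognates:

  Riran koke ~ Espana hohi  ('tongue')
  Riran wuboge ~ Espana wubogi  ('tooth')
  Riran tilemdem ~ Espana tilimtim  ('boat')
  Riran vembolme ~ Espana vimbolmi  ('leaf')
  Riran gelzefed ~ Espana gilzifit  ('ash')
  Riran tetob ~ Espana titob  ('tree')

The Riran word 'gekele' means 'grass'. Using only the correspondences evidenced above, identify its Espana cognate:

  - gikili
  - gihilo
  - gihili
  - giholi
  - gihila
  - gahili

gihili

gelzefed ~ gilzifit, tetob ~ titob — Riran e corresponds to Espana i after a consonant, before a consonant other than r, m, n, p, b, f, v.
koke ~ hohi — Riran k corresponds to Espana h between vowels (before a front vowel).
koke ~ hohi, wuboge ~ wubogi — Riran e corresponds to Espana i word-finally.
Applying these to Riran 'gekele':
  gekele → gikele   (e→i after a consonant, before a consonant other than r, m, n, p, b, f, v)
  gikele → gihele   (k→h between vowels (before a front vowel))
  gihele → gihile   (e→i after a consonant, before a consonant other than r, m, n, p, b, f, v)
  gihile → gihili   (e→i word-finally)
So the Espana cognate is 'gihili'.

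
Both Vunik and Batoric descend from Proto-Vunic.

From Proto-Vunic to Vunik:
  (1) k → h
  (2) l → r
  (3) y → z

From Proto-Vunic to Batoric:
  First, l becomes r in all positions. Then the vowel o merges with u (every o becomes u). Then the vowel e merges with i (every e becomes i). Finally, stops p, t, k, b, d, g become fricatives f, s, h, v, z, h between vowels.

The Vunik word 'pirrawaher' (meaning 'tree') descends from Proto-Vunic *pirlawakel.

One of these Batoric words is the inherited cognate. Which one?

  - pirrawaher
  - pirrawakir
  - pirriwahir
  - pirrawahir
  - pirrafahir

Batoric: *pirlawakel > pirrawaker > pirrawakir > pirrawahir  (by unconditioned shift, vowel merger, intervocalic lenition)
Among the options, 'pirrawahir' alone shows every Batoric change applied in order.

pirrawahir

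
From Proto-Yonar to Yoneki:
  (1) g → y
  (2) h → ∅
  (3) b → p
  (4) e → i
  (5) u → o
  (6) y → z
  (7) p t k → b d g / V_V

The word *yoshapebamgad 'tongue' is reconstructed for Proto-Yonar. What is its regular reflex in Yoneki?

zosabibamzad

Yoneki: *yoshapebamgad > yoshapebamyad > yosapebamyad > yosapepamyad > yosapipamyad > zosapipamzad > zosabibamzad  (by unconditioned shift, h-loss, unconditioned shift, vowel merger, unconditioned shift, intervocalic voicing)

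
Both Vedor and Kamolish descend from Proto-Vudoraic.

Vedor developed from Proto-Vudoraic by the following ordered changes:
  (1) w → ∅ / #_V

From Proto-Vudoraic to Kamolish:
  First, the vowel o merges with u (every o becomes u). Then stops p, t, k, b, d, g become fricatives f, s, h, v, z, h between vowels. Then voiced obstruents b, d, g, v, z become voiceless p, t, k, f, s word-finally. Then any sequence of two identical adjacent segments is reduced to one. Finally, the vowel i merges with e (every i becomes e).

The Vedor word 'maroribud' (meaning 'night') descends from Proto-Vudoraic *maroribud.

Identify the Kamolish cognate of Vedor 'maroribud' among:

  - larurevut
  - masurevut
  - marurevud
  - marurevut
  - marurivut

Kamolish: *maroribud
  maroribud → maruribud   [vowel merger]
  maruribud → marurivud   [intervocalic lenition]
  marurivud → marurivut   [final devoicing]
  marurivut (rule 4 does not apply)
  marurivut → marurevut   [vowel merger]
  giving Kamolish marurevut.
The other candidates each miss or misapply at least one Kamolish change.

marurevut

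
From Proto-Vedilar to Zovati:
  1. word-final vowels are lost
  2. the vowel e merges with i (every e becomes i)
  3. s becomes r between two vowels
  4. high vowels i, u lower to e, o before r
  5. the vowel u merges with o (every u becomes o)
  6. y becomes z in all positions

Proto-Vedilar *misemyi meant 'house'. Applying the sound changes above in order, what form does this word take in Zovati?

merimz

Zovati: *misemyi
  misemyi → misemy   [apocope]
  misemy → misimy   [vowel merger]
  misimy → mirimy   [rhotacism]
  mirimy → merimy   [pre-rhotic lowering]
  merimy (rule 5 does not apply)
  merimy → merimz   [unconditioned shift]
  giving Zovati merimz.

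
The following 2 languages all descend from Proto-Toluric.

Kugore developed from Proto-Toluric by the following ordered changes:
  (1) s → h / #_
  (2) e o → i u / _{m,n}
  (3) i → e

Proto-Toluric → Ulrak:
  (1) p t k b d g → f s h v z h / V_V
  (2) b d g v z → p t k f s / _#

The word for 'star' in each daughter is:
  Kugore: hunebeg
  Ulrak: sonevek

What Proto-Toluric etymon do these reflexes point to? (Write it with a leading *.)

*sonebeg

Position 5: Kugore has b, Ulrak has v. Kugore preserves b here (none of its changes turn any other segment into b), so the proto-segment is *b.
Position 7: Kugore has g, Ulrak has k. Kugore preserves g here (none of its changes turn any other segment into g), so the proto-segment is *g.
Continuing position by position gives *sonebeg; check it forward:
Kugore: *sonebeg > honebeg > hunebeg  (by debuccalisation, pre-nasal raising)
Ulrak: *sonebeg
  sonebeg → soneveg   [intervocalic lenition]
  soneveg → sonevek   [final devoicing]
  giving Ulrak sonevek.
No other proto-form is consistent with every reflex, so the reconstruction is *sonebeg.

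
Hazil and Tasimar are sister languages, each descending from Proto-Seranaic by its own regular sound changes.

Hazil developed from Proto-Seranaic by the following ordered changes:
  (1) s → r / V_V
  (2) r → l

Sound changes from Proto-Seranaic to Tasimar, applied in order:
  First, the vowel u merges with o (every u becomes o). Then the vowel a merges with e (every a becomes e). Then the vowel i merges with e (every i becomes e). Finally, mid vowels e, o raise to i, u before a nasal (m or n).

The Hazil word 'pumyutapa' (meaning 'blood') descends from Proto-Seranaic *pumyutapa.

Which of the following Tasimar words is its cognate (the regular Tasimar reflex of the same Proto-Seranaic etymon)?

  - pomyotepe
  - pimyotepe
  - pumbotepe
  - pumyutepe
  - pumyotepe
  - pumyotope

pumyotepe

Tasimar: *pumyutapa > pomyotapa > pomyotepe > pumyotepe  (by vowel merger, vowel merger, pre-nasal raising)
The other candidates each miss or misapply at least one Tasimar change.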